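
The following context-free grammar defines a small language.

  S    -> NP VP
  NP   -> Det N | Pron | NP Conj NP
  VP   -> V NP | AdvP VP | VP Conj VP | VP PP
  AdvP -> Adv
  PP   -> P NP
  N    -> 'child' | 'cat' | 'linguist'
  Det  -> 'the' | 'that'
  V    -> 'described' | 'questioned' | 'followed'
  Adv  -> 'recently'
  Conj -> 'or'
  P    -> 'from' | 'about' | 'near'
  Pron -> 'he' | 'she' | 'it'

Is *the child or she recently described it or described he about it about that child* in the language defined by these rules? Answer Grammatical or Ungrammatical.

S
  NP
    NP
      Det: the
      N: child
    Conj: or
    NP
      Pron: she
  VP
    AdvP
      Adv: recently
    VP
      VP
        V: described
        NP
          Pron: it
      Conj: or
      VP
        VP
          VP
            V: described
            NP
              Pron: he
          PP
            P: about
            NP
              Pron: it
        PP
          P: about
          NP
            Det: that
            N: child
Each bracket corresponds to one application of a listed rule, so the string is derivable from S.

Grammatical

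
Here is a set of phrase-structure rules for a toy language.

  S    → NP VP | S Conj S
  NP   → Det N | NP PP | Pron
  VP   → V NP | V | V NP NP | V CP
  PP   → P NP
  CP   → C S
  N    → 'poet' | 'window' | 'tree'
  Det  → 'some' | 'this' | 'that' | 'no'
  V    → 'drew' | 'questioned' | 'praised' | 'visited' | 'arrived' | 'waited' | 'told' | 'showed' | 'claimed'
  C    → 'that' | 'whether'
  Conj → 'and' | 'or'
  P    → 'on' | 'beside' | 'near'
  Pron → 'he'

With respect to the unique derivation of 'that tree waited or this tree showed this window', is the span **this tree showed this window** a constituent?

Yes

[S [S [NP [Det that] [N tree]] [VP [V waited]]] [Conj or] [S [NP [Det this] [N tree]] [VP [V showed] [NP [Det this] [N window]]]]]
The words 'this tree showed this window' are exhaustively dominated by a single S node (built by S → NP VP), so they form a constituent.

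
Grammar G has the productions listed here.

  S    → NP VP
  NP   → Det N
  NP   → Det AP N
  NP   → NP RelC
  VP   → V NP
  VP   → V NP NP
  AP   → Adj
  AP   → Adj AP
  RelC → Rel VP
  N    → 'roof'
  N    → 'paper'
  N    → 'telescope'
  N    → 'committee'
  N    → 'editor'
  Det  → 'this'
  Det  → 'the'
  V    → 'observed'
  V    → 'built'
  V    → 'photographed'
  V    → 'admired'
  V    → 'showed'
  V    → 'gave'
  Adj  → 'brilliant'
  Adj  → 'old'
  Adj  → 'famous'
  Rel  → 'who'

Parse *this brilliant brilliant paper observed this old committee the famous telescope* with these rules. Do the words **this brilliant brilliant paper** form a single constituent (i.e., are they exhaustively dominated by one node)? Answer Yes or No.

Yes

[S [NP [Det this] [AP [Adj brilliant] [AP [Adj brilliant]]] [N paper]] [VP [V observed] [NP [Det this] [AP [Adj old]] [N committee]] [NP [Det the] [AP [Adj famous]] [N telescope]]]]
The words 'this brilliant brilliant paper' are exhaustively dominated by a single NP node (built by NP → Det AP N), so they form a constituent.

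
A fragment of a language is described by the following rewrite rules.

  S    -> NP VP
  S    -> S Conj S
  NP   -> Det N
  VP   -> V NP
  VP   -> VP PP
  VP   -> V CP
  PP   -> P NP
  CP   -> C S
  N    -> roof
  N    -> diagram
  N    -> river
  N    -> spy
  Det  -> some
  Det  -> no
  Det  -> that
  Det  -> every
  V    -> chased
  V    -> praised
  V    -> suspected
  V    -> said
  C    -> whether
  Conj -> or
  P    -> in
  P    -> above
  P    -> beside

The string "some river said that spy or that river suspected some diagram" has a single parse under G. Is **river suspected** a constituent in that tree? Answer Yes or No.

[S [S [NP [Det some] [N river]] [VP [V said] [NP [Det that] [N spy]]]] [Conj or] [S [NP [Det that] [N river]] [VP [V suspected] [NP [Det some] [N diagram]]]]]
The smallest constituent containing 'river suspected' is the S spanning 'that river suspected some diagram'; no single node in the tree dominates exactly the given words.

No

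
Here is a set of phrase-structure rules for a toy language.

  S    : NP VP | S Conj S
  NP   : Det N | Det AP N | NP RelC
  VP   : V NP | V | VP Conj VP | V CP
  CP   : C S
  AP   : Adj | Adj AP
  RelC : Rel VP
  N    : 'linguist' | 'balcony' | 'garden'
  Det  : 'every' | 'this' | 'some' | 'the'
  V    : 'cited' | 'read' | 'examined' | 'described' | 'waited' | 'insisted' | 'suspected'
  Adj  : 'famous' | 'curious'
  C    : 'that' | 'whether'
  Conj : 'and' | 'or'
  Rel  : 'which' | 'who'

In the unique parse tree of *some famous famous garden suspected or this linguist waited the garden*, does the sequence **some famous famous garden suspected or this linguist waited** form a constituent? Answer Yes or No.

No

[S [S [NP [Det some] [AP [Adj famous] [AP [Adj famous]]] [N garden]] [VP [V suspected]]] [Conj or] [S [NP [Det this] [N linguist]] [VP [V waited] [NP [Det the] [N garden]]]]]
The smallest constituent containing 'some famous famous garden suspected or this linguist waited' is the S spanning 'some famous famous garden suspected or this linguist waited the garden'; no single node in the tree dominates exactly the given words.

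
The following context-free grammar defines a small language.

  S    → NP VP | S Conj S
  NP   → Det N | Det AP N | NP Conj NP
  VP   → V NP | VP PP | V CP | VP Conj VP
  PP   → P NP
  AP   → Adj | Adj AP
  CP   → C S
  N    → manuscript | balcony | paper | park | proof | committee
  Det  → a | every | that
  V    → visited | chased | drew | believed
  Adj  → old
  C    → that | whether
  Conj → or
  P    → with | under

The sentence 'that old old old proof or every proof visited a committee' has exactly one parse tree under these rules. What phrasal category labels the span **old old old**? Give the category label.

AP

[S [NP [NP [Det that] [AP [Adj old] [AP [Adj old] [AP [Adj old]]]] [N proof]] [Conj or] [NP [Det every] [N proof]]] [VP [V visited] [NP [Det a] [N committee]]]]
The span 'old old old' is the AP node built by AP → Adj AP.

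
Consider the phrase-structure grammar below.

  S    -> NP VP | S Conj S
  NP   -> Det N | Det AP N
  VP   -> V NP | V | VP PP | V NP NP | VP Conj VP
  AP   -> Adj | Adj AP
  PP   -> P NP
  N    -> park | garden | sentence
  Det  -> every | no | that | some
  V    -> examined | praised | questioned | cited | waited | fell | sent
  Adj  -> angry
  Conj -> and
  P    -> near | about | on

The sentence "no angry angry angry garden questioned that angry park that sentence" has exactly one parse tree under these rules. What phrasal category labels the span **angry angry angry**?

AP

[S [NP [Det no] [AP [Adj angry] [AP [Adj angry] [AP [Adj angry]]]] [N garden]] [VP [V questioned] [NP [Det that] [AP [Adj angry]] [N park]] [NP [Det that] [N sentence]]]]
The span 'angry angry angry' is the AP node built by AP → Adj AP.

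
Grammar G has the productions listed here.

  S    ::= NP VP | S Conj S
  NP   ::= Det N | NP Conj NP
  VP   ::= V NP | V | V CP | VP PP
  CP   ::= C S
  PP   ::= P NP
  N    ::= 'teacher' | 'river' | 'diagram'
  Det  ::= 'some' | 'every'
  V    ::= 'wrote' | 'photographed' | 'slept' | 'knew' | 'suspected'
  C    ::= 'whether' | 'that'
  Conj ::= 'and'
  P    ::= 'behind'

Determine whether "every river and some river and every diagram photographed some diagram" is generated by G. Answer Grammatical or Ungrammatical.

S
  NP
    NP
      Det: every
      N: river
    Conj: and
    NP
      NP
        Det: some
        N: river
      Conj: and
      NP
        Det: every
        N: diagram
  VP
    V: photographed
    NP
      Det: some
      N: diagram
The bracketing above is licensed at every node by one of the given productions, with S at the root.

Grammatical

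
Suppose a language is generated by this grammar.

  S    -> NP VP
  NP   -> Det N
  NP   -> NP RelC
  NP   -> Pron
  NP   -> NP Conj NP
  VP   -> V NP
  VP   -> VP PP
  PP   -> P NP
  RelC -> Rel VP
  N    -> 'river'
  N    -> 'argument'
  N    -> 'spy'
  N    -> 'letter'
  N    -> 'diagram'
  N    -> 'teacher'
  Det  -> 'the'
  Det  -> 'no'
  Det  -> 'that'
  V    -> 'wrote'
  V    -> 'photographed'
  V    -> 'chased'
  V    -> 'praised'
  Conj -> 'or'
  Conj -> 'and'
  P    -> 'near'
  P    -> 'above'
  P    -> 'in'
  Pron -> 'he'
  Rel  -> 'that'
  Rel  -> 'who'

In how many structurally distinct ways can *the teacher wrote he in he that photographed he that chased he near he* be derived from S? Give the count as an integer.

5

Two of the 5 distinct bracketings:
[S [NP [Det the] [N teacher]] [VP [VP [V wrote] [NP [Pron he]]] [PP [P in] [NP [NP [Pron he]] [RelC [Rel that] [VP [V photographed] [NP [NP [Pron he]] [RelC [Rel that] [VP [VP [V chased] [NP [Pron he]]] [PP [P near] [NP [Pron he]]]]]]]]]]]]
[S [NP [Det the] [N teacher]] [VP [VP [V wrote] [NP [Pron he]]] [PP [P in] [NP [NP [Pron he]] [RelC [Rel that] [VP [VP [V photographed] [NP [NP [Pron he]] [RelC [Rel that] [VP [V chased] [NP [Pron he]]]]]] [PP [P near] [NP [Pron he]]]]]]]]]
The trees differ in how a recursive rule is bracketed over the same span.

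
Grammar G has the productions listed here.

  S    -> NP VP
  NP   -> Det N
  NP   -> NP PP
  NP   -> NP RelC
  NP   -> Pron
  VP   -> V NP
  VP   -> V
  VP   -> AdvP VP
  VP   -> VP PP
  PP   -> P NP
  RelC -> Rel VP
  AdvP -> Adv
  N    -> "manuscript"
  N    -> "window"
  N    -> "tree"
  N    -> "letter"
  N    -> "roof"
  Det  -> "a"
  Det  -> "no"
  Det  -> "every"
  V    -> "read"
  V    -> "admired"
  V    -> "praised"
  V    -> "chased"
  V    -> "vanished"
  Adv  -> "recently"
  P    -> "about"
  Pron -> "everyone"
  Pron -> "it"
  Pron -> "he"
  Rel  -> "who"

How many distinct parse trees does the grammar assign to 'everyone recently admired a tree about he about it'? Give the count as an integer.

9

Two of the 9 distinct bracketings:
[S [NP [Pron everyone]] [VP [AdvP [Adv recently]] [VP [V admired] [NP [NP [Det a] [N tree]] [PP [P about] [NP [NP [Pron he]] [PP [P about] [NP [Pron it]]]]]]]]]
[S [NP [Pron everyone]] [VP [AdvP [Adv recently]] [VP [V admired] [NP [NP [NP [Det a] [N tree]] [PP [P about] [NP [Pron he]]]] [PP [P about] [NP [Pron it]]]]]]]
The trees differ in how a recursive rule is bracketed over the same span.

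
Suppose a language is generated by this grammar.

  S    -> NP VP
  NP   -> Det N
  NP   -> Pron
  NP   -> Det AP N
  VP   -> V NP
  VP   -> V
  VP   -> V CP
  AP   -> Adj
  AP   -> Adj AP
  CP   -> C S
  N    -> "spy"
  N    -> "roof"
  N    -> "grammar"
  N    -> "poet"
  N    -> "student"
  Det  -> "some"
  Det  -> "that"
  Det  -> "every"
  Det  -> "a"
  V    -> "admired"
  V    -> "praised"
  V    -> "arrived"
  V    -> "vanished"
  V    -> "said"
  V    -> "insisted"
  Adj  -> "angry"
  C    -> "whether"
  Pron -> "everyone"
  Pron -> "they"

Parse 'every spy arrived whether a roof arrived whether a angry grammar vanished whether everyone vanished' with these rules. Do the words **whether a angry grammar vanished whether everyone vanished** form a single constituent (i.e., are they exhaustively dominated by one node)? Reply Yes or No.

Yes

[S [NP [Det every] [N spy]] [VP [V arrived] [CP [C whether] [S [NP [Det a] [N roof]] [VP [V arrived] [CP [C whether] [S [NP [Det a] [AP [Adj angry]] [N grammar]] [VP [V vanished] [CP [C whether] [S [NP [Pron everyone]] [VP [V vanished]]]]]]]]]]]]
The words 'whether a angry grammar vanished whether everyone vanished' are exhaustively dominated by a single CP node (built by CP → C S), so they form a constituent.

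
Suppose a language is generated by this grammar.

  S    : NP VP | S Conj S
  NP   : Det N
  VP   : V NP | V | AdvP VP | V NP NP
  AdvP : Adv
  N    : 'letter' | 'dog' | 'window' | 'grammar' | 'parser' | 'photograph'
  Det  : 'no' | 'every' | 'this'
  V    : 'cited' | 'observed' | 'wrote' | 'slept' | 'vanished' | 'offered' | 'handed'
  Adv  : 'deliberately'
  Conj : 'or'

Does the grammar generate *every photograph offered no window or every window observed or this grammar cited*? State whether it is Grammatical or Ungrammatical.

[S [S [NP [Det every] [N photograph]] [VP [V offered] [NP [Det no] [N window]]]] [Conj or] [S [S [NP [Det every] [N window]] [VP [V observed]]] [Conj or] [S [NP [Det this] [N grammar]] [VP [V cited]]]]]
Every word is introduced by a lexical rule and the phrasal rules combine the resulting categories into a single S.

Grammatical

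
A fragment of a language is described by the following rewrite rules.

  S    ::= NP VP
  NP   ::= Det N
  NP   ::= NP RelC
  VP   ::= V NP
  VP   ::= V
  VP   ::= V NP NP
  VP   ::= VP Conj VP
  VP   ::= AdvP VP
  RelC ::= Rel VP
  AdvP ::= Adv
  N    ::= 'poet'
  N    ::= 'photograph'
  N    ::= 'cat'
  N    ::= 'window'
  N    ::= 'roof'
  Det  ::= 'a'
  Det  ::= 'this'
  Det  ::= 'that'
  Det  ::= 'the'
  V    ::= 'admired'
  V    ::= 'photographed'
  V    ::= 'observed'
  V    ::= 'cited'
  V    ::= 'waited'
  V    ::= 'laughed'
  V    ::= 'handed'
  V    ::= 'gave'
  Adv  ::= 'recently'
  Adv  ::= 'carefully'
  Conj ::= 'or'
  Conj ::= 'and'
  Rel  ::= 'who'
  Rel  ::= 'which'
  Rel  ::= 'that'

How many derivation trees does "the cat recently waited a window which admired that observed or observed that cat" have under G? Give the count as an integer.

4

Two of the 4 distinct bracketings:
[S [NP [Det the] [N cat]] [VP [VP [AdvP [Adv recently]] [VP [V waited] [NP [NP [NP [Det a] [N window]] [RelC [Rel which] [VP [V admired]]]] [RelC [Rel that] [VP [V observed]]]]]] [Conj or] [VP [V observed] [NP [Det that] [N cat]]]]]
[S [NP [Det the] [N cat]] [VP [AdvP [Adv recently]] [VP [V waited] [NP [NP [NP [Det a] [N window]] [RelC [Rel which] [VP [V admired]]]] [RelC [Rel that] [VP [VP [V observed]] [Conj or] [VP [V observed] [NP [Det that] [N cat]]]]]]]]]
The trees differ in how a recursive rule is bracketed over the same span.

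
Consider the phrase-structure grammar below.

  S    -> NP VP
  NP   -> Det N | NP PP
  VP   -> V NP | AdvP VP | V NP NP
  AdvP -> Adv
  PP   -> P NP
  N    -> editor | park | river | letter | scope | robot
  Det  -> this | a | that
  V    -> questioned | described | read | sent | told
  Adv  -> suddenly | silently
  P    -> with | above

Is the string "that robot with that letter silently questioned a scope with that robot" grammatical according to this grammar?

[S [NP [NP [Det that] [N robot]] [PP [P with] [NP [Det that] [N letter]]]] [VP [AdvP [Adv silently]] [VP [V questioned] [NP [NP [Det a] [N scope]] [PP [P with] [NP [Det that] [N robot]]]]]]]
Each bracket corresponds to one application of a listed rule, so the string is derivable from S.

Grammatical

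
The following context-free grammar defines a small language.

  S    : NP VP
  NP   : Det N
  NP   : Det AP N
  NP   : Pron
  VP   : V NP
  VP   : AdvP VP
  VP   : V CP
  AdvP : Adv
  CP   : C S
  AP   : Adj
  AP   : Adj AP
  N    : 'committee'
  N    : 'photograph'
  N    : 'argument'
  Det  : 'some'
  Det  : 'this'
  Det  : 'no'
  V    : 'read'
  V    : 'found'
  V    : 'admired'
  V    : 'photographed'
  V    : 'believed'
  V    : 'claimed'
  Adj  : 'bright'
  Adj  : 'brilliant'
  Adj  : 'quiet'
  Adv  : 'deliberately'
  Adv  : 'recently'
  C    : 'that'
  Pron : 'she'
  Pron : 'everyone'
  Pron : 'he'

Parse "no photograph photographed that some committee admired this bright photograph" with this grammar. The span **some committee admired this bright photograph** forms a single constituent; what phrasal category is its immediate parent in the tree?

[S [NP [Det no] [N photograph]] [VP [V photographed] [CP [C that] [S [NP [Det some] [N committee]] [VP [V admired] [NP [Det this] [AP [Adj bright]] [N photograph]]]]]]]
The span 'some committee admired this bright photograph' is the S node built by S → NP VP.
Its mother is the CP built by CP → C S.

CP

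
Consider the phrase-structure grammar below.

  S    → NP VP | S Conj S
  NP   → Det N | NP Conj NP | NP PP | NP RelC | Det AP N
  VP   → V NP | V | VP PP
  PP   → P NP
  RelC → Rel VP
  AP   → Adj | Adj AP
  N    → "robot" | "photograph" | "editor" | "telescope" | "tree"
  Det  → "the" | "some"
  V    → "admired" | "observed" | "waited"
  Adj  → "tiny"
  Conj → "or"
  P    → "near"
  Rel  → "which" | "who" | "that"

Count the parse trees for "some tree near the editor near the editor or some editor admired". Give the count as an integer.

Two of the 5 distinct bracketings:
[S [NP [NP [NP [Det some] [N tree]] [PP [P near] [NP [NP [Det the] [N editor]] [PP [P near] [NP [Det the] [N editor]]]]]] [Conj or] [NP [Det some] [N editor]]] [VP [V admired]]]
[S [NP [NP [NP [NP [Det some] [N tree]] [PP [P near] [NP [Det the] [N editor]]]] [PP [P near] [NP [Det the] [N editor]]]] [Conj or] [NP [Det some] [N editor]]] [VP [V admired]]]
The trees differ in how a recursive rule is bracketed over the same span.

5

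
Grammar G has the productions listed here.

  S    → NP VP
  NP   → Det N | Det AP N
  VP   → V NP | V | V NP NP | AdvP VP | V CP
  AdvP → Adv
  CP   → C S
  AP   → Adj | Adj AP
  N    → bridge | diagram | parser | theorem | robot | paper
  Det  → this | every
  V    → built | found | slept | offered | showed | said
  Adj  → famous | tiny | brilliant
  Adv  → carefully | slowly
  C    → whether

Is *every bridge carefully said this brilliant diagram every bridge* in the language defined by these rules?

[S [NP [Det every] [N bridge]] [VP [AdvP [Adv carefully]] [VP [V said] [NP [Det this] [AP [Adj brilliant]] [N diagram]] [NP [Det every] [N bridge]]]]]
Every word is introduced by a lexical rule and the phrasal rules combine the resulting categories into a single S.

Grammatical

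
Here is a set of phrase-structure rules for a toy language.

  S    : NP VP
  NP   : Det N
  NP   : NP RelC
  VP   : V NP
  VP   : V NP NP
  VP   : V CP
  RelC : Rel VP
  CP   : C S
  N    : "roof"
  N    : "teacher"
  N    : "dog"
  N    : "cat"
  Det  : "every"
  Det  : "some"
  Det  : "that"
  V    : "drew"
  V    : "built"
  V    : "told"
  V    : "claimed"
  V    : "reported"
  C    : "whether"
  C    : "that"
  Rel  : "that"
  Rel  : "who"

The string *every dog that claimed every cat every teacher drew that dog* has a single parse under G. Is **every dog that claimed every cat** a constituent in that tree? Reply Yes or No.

[S [NP [NP [Det every] [N dog]] [RelC [Rel that] [VP [V claimed] [NP [Det every] [N cat]] [NP [Det every] [N teacher]]]]] [VP [V drew] [NP [Det that] [N dog]]]]
The smallest constituent containing 'every dog that claimed every cat' is the NP spanning 'every dog that claimed every cat every teacher'; no single node in the tree dominates exactly the given words.

No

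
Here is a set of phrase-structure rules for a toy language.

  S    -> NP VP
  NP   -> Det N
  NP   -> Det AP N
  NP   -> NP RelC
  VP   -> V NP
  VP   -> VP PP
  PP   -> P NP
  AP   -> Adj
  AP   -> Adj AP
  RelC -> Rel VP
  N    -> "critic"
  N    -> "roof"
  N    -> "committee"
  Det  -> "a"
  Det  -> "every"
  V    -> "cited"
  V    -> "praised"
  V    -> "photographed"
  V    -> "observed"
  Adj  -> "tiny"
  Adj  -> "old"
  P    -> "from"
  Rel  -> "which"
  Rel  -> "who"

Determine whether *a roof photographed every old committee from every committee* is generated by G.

S
  NP
    Det: a
    N: roof
  VP
    VP
      V: photographed
      NP
        Det: every
        AP
          Adj: old
        N: committee
    PP
      P: from
      NP
        Det: every
        N: committee
The bracketing above is licensed at every node by one of the given productions, with S at the root.

Grammatical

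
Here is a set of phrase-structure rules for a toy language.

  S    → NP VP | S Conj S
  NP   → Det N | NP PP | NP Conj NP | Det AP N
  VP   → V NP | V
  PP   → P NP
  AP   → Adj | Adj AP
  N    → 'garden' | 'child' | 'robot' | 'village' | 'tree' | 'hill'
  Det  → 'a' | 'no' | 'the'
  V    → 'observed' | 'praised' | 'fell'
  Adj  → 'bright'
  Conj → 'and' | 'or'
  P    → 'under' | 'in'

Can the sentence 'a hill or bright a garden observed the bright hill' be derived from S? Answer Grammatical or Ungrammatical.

Ungrammatical

A Conj word can never sit immediately before an Adj word in any string this grammar generates, so the substring 'or bright' rules out a derivation.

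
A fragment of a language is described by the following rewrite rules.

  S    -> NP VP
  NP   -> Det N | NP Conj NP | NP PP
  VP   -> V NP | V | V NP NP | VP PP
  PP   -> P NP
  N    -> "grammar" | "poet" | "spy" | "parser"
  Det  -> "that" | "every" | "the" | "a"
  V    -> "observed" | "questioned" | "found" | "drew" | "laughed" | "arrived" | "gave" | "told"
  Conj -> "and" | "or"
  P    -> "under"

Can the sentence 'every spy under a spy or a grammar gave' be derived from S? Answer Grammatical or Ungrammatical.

Grammatical

S
  NP
    NP
      NP
        Det: every
        N: spy
      PP
        P: under
        NP
          Det: a
          N: spy
    Conj: or
    NP
      Det: a
      N: grammar
  VP
    V: gave
Every word is introduced by a lexical rule and the phrasal rules combine the resulting categories into a single S.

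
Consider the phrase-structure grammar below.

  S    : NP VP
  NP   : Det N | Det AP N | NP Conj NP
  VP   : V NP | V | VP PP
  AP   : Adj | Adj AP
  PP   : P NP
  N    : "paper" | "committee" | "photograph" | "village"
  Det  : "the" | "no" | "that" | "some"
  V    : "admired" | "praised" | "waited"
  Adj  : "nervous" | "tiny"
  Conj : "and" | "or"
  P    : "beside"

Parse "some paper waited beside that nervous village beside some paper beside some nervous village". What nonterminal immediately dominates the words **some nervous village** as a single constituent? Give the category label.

NP

[S [NP [Det some] [N paper]] [VP [VP [VP [VP [V waited]] [PP [P beside] [NP [Det that] [AP [Adj nervous]] [N village]]]] [PP [P beside] [NP [Det some] [N paper]]]] [PP [P beside] [NP [Det some] [AP [Adj nervous]] [N village]]]]]
The span 'some nervous village' is the NP node built by NP → Det AP N.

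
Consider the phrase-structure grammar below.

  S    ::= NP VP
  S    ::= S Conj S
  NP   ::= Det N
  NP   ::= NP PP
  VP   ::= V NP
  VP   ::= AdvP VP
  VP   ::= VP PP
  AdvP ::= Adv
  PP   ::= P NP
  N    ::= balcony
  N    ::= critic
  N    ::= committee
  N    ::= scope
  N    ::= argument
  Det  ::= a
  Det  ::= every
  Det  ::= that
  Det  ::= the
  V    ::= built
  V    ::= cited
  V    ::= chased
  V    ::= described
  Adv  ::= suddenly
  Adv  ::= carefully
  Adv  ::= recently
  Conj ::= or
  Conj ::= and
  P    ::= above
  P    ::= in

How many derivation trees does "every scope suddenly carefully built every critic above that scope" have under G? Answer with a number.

4

Two of the 4 distinct bracketings:
[S [NP [Det every] [N scope]] [VP [AdvP [Adv suddenly]] [VP [AdvP [Adv carefully]] [VP [V built] [NP [NP [Det every] [N critic]] [PP [P above] [NP [Det that] [N scope]]]]]]]]
[S [NP [Det every] [N scope]] [VP [AdvP [Adv suddenly]] [VP [AdvP [Adv carefully]] [VP [VP [V built] [NP [Det every] [N critic]]] [PP [P above] [NP [Det that] [N scope]]]]]]]
The difference turns on whether NP → NP PP is used at the relevant span, versus an alternative expansion of NP.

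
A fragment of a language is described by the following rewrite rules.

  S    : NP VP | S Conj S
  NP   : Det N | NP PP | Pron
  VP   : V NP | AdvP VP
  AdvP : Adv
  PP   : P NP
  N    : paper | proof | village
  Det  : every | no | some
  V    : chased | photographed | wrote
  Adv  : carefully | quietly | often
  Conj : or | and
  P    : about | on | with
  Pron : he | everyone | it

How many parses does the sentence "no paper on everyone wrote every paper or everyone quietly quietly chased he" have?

[S [S [NP [NP [Det no] [N paper]] [PP [P on] [NP [Pron everyone]]]] [VP [V wrote] [NP [Det every] [N paper]]]] [Conj or] [S [NP [Pron everyone]] [VP [AdvP [Adv quietly]] [VP [AdvP [Adv quietly]] [VP [V chased] [NP [Pron he]]]]]]]
No rule offers an alternative attachment or grouping for any span, so this is the only derivation.

1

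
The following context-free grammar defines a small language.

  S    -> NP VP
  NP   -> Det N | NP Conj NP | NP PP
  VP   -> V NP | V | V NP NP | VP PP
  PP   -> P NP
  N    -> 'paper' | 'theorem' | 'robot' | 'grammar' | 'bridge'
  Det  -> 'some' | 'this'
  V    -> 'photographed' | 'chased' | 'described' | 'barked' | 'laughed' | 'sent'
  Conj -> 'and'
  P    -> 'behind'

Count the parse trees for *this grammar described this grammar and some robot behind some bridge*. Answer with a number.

3

Two of the 3 distinct bracketings:
[S [NP [Det this] [N grammar]] [VP [V described] [NP [NP [Det this] [N grammar]] [Conj and] [NP [NP [Det some] [N robot]] [PP [P behind] [NP [Det some] [N bridge]]]]]]]
[S [NP [Det this] [N grammar]] [VP [V described] [NP [NP [NP [Det this] [N grammar]] [Conj and] [NP [Det some] [N robot]]] [PP [P behind] [NP [Det some] [N bridge]]]]]]
The trees differ in how a recursive rule is bracketed over the same span.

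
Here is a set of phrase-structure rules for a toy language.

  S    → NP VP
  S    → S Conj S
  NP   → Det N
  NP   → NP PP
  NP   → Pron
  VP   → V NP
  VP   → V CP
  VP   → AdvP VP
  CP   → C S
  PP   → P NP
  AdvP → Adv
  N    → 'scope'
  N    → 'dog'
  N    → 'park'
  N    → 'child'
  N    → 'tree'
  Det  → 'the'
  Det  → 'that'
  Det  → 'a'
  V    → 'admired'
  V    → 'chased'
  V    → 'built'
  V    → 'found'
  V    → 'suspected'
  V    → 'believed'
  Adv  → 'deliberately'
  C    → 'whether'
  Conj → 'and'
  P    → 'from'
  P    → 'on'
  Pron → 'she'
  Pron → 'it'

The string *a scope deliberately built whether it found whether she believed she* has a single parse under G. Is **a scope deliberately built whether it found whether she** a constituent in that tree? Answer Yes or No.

[S [NP [Det a] [N scope]] [VP [AdvP [Adv deliberately]] [VP [V built] [CP [C whether] [S [NP [Pron it]] [VP [V found] [CP [C whether] [S [NP [Pron she]] [VP [V believed] [NP [Pron she]]]]]]]]]]]
The smallest constituent containing 'a scope deliberately built whether it found whether she' is the S spanning 'a scope deliberately built whether it found whether she believed she'; no single node in the tree dominates exactly the given words.

No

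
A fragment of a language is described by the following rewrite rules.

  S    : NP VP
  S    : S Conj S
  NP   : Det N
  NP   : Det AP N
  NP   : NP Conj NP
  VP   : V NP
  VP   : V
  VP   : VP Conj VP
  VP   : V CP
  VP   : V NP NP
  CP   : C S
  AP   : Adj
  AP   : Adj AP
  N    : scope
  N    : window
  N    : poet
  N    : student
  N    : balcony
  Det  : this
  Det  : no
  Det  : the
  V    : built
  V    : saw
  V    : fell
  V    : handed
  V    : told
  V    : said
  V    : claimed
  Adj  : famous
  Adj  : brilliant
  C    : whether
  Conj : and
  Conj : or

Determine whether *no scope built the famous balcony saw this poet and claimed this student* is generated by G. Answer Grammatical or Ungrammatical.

Ungrammatical

For S → NP VP, the only prefix that parses as NP is 'no scope', but the remainder 'built the famous balcony saw this poet and claimed this student' is not a VP under these rules. The alternative S rule S → S Conj S likewise has no satisfying split.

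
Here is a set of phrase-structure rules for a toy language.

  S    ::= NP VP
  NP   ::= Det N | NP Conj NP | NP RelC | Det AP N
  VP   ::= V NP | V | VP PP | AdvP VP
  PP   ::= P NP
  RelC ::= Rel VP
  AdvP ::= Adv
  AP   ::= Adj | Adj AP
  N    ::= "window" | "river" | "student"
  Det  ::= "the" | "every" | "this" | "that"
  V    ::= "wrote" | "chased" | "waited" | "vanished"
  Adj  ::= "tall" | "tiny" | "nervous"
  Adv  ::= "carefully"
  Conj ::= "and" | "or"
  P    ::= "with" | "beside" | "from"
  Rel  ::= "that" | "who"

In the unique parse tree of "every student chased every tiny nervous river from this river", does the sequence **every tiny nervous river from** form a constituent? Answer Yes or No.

No

[S [NP [Det every] [N student]] [VP [VP [V chased] [NP [Det every] [AP [Adj tiny] [AP [Adj nervous]]] [N river]]] [PP [P from] [NP [Det this] [N river]]]]]
The smallest constituent containing 'every tiny nervous river from' is the VP spanning 'chased every tiny nervous river from this river'; no single node in the tree dominates exactly the given words.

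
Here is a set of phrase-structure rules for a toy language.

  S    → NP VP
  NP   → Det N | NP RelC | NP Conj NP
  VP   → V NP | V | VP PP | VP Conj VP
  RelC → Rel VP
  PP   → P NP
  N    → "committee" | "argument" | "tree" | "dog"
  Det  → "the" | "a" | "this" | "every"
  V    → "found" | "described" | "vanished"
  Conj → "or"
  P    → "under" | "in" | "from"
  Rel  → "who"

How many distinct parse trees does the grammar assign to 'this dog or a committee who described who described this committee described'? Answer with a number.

Two of the 3 distinct bracketings:
[S [NP [NP [NP [NP [Det this] [N dog]] [Conj or] [NP [Det a] [N committee]]] [RelC [Rel who] [VP [V described]]]] [RelC [Rel who] [VP [V described] [NP [Det this] [N committee]]]]] [VP [V described]]]
[S [NP [NP [NP [Det this] [N dog]] [Conj or] [NP [NP [Det a] [N committee]] [RelC [Rel who] [VP [V described]]]]] [RelC [Rel who] [VP [V described] [NP [Det this] [N committee]]]]] [VP [V described]]]
The trees differ in how a recursive rule is bracketed over the same span.

3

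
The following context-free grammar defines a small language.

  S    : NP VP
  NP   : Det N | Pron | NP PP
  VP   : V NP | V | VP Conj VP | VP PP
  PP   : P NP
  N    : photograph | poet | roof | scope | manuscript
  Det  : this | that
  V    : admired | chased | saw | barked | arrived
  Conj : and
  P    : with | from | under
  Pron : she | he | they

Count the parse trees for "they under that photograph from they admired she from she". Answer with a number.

Two of the 4 distinct bracketings:
[S [NP [NP [Pron they]] [PP [P under] [NP [NP [Det that] [N photograph]] [PP [P from] [NP [Pron they]]]]]] [VP [V admired] [NP [NP [Pron she]] [PP [P from] [NP [Pron she]]]]]]
[S [NP [NP [Pron they]] [PP [P under] [NP [NP [Det that] [N photograph]] [PP [P from] [NP [Pron they]]]]]] [VP [VP [V admired] [NP [Pron she]]] [PP [P from] [NP [Pron she]]]]]
The difference turns on whether VP → VP PP is used at the relevant span, versus an alternative expansion of VP.

4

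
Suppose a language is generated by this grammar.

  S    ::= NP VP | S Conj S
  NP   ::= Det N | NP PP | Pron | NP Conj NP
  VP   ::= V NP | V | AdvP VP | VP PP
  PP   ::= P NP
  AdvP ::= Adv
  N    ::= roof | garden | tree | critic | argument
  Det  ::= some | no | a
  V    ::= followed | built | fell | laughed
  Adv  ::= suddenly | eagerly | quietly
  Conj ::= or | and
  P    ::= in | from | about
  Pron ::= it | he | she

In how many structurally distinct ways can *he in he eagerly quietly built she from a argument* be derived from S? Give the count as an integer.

Two of the 4 distinct bracketings:
[S [NP [NP [Pron he]] [PP [P in] [NP [Pron he]]]] [VP [AdvP [Adv eagerly]] [VP [AdvP [Adv quietly]] [VP [V built] [NP [NP [Pron she]] [PP [P from] [NP [Det a] [N argument]]]]]]]]
[S [NP [NP [Pron he]] [PP [P in] [NP [Pron he]]]] [VP [AdvP [Adv eagerly]] [VP [AdvP [Adv quietly]] [VP [VP [V built] [NP [Pron she]]] [PP [P from] [NP [Det a] [N argument]]]]]]]
The difference turns on whether VP → VP PP is used at the relevant span, versus an alternative expansion of VP.

4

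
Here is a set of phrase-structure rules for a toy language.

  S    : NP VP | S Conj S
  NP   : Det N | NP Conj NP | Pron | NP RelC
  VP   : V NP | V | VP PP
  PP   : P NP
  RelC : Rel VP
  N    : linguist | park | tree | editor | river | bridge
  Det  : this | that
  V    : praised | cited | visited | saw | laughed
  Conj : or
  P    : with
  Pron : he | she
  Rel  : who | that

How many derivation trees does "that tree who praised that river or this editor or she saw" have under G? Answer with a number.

Two of the 5 distinct bracketings:
[S [NP [NP [NP [Det that] [N tree]] [RelC [Rel who] [VP [V praised] [NP [Det that] [N river]]]]] [Conj or] [NP [NP [Det this] [N editor]] [Conj or] [NP [Pron she]]]] [VP [V saw]]]
[S [NP [NP [NP [NP [Det that] [N tree]] [RelC [Rel who] [VP [V praised] [NP [Det that] [N river]]]]] [Conj or] [NP [Det this] [N editor]]] [Conj or] [NP [Pron she]]] [VP [V saw]]]
The trees differ in how a recursive rule is bracketed over the same span.

5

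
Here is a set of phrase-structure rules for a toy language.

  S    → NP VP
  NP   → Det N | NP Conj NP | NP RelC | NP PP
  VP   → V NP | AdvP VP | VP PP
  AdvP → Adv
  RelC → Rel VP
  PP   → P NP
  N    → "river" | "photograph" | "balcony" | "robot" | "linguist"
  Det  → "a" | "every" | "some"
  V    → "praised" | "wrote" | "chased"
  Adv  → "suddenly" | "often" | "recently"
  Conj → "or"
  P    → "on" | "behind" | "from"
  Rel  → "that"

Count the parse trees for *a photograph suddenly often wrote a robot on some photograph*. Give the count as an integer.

Two of the 4 distinct bracketings:
[S [NP [Det a] [N photograph]] [VP [AdvP [Adv suddenly]] [VP [AdvP [Adv often]] [VP [V wrote] [NP [NP [Det a] [N robot]] [PP [P on] [NP [Det some] [N photograph]]]]]]]]
[S [NP [Det a] [N photograph]] [VP [AdvP [Adv suddenly]] [VP [AdvP [Adv often]] [VP [VP [V wrote] [NP [Det a] [N robot]]] [PP [P on] [NP [Det some] [N photograph]]]]]]]
The difference turns on whether NP → NP PP is used at the relevant span, versus an alternative expansion of NP.

4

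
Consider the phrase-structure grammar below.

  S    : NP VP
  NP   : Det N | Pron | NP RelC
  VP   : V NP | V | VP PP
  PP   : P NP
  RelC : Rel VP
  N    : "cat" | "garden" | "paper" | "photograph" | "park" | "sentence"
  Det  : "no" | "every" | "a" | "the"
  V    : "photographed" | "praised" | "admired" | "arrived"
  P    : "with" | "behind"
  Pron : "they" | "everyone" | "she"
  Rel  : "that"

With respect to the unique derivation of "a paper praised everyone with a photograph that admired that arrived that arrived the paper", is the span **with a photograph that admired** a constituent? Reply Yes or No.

No

[S [NP [Det a] [N paper]] [VP [VP [V praised] [NP [Pron everyone]]] [PP [P with] [NP [NP [NP [NP [Det a] [N photograph]] [RelC [Rel that] [VP [V admired]]]] [RelC [Rel that] [VP [V arrived]]]] [RelC [Rel that] [VP [V arrived] [NP [Det the] [N paper]]]]]]]]
The smallest constituent containing 'with a photograph that admired' is the PP spanning 'with a photograph that admired that arrived that arrived the paper'; no single node in the tree dominates exactly the given words.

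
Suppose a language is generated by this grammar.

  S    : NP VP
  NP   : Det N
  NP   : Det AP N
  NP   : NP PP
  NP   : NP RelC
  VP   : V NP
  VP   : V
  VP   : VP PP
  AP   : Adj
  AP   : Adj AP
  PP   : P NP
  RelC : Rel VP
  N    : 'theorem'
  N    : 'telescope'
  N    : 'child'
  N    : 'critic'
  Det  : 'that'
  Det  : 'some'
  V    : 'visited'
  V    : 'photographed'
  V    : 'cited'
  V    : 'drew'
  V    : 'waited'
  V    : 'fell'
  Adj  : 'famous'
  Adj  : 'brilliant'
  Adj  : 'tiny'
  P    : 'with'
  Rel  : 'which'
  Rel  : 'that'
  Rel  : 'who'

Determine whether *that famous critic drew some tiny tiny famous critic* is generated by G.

Grammatical

[S [NP [Det that] [AP [Adj famous]] [N critic]] [VP [V drew] [NP [Det some] [AP [Adj tiny] [AP [Adj tiny] [AP [Adj famous]]]] [N critic]]]]
Each bracket corresponds to one application of a listed rule, so the string is derivable from S.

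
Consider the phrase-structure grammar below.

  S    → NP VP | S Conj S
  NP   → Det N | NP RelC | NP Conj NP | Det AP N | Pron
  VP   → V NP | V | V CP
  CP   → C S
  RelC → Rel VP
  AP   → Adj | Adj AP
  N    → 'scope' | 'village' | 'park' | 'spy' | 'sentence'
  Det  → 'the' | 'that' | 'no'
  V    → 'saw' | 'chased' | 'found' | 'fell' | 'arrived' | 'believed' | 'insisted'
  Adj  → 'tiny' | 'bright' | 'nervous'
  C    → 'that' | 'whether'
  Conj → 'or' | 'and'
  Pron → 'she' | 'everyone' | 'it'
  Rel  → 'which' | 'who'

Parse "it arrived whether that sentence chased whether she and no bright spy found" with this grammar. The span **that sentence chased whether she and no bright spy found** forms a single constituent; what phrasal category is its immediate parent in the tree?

CP

[S [NP [Pron it]] [VP [V arrived] [CP [C whether] [S [NP [Det that] [N sentence]] [VP [V chased] [CP [C whether] [S [NP [NP [Pron she]] [Conj and] [NP [Det no] [AP [Adj bright]] [N spy]]] [VP [V found]]]]]]]]]
The span 'that sentence chased whether she and no bright spy found' is the S node built by S → NP VP.
Its mother is the CP built by CP → C S.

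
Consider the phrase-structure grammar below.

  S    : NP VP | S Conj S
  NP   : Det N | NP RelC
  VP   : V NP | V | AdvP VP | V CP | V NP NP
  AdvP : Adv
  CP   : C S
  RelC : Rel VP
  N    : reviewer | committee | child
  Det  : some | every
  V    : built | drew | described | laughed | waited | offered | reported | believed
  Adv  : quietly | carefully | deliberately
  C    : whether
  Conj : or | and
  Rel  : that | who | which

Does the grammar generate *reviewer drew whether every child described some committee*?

For S → NP VP, no prefix of the string parses as an NP. The alternative S rule S → S Conj S likewise has no satisfying split.

Ungrammatical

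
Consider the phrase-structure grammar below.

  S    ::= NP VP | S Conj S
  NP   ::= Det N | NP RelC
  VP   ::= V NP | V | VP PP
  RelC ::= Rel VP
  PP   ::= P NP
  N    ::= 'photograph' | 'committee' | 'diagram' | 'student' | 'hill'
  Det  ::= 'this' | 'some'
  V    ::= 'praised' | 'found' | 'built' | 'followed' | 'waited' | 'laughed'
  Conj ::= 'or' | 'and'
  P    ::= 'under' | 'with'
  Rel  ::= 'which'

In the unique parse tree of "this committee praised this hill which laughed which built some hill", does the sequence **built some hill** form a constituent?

[S [NP [Det this] [N committee]] [VP [V praised] [NP [NP [NP [Det this] [N hill]] [RelC [Rel which] [VP [V laughed]]]] [RelC [Rel which] [VP [V built] [NP [Det some] [N hill]]]]]]]
The words 'built some hill' are exhaustively dominated by a single VP node (built by VP → V NP), so they form a constituent.

Yes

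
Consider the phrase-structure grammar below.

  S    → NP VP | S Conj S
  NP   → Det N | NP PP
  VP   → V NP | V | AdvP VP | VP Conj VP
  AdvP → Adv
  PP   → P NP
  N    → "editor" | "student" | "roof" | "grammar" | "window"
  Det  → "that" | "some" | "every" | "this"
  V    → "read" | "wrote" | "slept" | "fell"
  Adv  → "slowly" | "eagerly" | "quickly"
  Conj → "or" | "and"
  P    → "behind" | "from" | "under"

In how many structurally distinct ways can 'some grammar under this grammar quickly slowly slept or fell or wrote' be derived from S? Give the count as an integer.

Two of the 9 distinct bracketings:
[S [NP [NP [Det some] [N grammar]] [PP [P under] [NP [Det this] [N grammar]]]] [VP [AdvP [Adv quickly]] [VP [AdvP [Adv slowly]] [VP [VP [V slept]] [Conj or] [VP [VP [V fell]] [Conj or] [VP [V wrote]]]]]]]
[S [NP [NP [Det some] [N grammar]] [PP [P under] [NP [Det this] [N grammar]]]] [VP [AdvP [Adv quickly]] [VP [AdvP [Adv slowly]] [VP [VP [VP [V slept]] [Conj or] [VP [V fell]]] [Conj or] [VP [V wrote]]]]]]
The trees differ in how a recursive rule is bracketed over the same span.

9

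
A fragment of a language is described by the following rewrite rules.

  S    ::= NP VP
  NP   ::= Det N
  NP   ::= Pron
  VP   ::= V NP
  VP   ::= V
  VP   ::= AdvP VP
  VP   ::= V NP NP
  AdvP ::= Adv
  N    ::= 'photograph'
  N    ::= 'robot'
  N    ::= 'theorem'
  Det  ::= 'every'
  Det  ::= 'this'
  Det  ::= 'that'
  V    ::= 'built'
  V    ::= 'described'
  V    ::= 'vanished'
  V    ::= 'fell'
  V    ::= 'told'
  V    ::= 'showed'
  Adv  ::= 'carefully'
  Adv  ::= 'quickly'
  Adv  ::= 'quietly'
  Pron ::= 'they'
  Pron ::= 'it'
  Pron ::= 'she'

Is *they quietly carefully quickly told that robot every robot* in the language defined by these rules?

Grammatical

S
  NP
    Pron: they
  VP
    AdvP
      Adv: quietly
    VP
      AdvP
        Adv: carefully
      VP
        AdvP
          Adv: quickly
        VP
          V: told
          NP
            Det: that
            N: robot
          NP
            Det: every
            N: robot
Every word is introduced by a lexical rule and the phrasal rules combine the resulting categories into a single S.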